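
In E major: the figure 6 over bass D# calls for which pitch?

B

Counting 5 letter steps above D# lands on B; in E major, that letter is B.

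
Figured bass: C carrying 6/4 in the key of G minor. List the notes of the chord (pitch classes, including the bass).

A fourth above C in this key is F.
A sixth above C in this key is A.
Together with the bass C, this spells F major in second inversion.

C, F, A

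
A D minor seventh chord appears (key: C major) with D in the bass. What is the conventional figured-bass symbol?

7

D is the root of D minor seventh, so the chord is in root position.
A seventh chord in root position is figured 7/5/3, conventionally abbreviated 7.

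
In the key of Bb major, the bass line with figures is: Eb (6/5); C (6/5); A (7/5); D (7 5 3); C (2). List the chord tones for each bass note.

Eb (6/5/3): Eb, G, Bb, C.
C (6/5/3): C, Eb, G, A.
A (7/5/3): A, C, Eb, G.
D (7/5/3): D, F, A, C.
C (6/4/2): C, D, F, A.

Eb, G, Bb, C | C, Eb, G, A | A, C, Eb, G | D, F, A, C | C, D, F, A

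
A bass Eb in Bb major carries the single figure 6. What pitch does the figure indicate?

C

Counting 5 letter steps above Eb lands on C; in Bb major, that letter is C.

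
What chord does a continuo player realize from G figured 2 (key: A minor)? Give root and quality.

The figures 2 indicate a seventh chord in third inversion.
In third inversion the root lies a second above the bass: a second above G in A minor is A.
The chord tones are G, A, C, E, giving A minor seventh.

A minor seventh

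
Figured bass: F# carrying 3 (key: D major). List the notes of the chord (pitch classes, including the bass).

F#, A, C#

The written figures 3 are shorthand for 5/3: the 5 is implied.
A third above F# in this key is A.
A fifth above F# in this key is C#.
Together with the bass F#, this spells F# minor in root position.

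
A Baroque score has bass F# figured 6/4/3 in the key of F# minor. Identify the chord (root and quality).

The figures 6/4/3 indicate a seventh chord in second inversion.
In second inversion the root lies a fourth above the bass: a fourth above F# in F# minor is B.
The chord tones are F#, A, B, D, giving B minor seventh.

B minor seventh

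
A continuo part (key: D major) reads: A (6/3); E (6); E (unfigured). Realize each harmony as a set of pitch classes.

A, C#, F# | E, G, C# | E, G, B

A (6/3): A, C#, F#.
E (6/3): E, G, C#.
E (5/3): E, G, B.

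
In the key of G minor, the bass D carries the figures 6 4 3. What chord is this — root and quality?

The figures 6 4 3 indicate a seventh chord in second inversion.
In second inversion the root lies a fourth above the bass: a fourth above D in G minor is G.
The chord tones are D, F, G, Bb, giving G minor seventh.

G minor seventh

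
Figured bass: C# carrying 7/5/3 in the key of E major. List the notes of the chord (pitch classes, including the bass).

A third above C# in this key is E.
A fifth above C# in this key is G#.
A seventh above C# in this key is B.
Together with the bass C#, this spells C# minor seventh in root position.

C#, E, G#, B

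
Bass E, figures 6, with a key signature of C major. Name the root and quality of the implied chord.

C major

The figures 6 indicate a triad in first inversion.
In first inversion the root lies a sixth above the bass: a sixth above E in C major is C.
The chord tones are E, G, C, giving C major.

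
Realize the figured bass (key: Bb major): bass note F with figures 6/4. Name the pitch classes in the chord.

A fourth above F in this key is Bb.
A sixth above F in this key is D.
Together with the bass F, this spells Bb major in second inversion.

F, Bb, D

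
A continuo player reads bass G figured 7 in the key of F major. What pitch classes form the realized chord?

The written figures 7 are shorthand for 7/5/3: the 5/3 are implied.
A third above G in this key is Bb.
A fifth above G in this key is D.
A seventh above G in this key is F.
Together with the bass G, this spells G minor seventh in root position.

G, Bb, D, F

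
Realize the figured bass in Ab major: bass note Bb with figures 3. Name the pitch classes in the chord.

Bb, Db, F

The written figures 3 are shorthand for 5/3: the 5 is implied.
A third above Bb in this key is Db.
A fifth above Bb in this key is F.
Together with the bass Bb, this spells Bb minor in root position.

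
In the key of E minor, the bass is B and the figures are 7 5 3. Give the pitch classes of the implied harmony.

B, D, F#, A

A third above B in this key is D.
A fifth above B in this key is F#.
A seventh above B in this key is A.
Together with the bass B, this spells B minor seventh in root position.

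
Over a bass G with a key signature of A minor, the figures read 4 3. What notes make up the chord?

G, B, C, E

The written figures 4 3 are shorthand for 6/4/3: the 6 is implied.
A third above G in this key is B.
A fourth above G in this key is C.
A sixth above G in this key is E.
Together with the bass G, this spells C major seventh in second inversion.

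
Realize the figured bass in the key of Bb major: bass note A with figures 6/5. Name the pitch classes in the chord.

The written figures 6/5 are shorthand for 6/5/3: the 3 is implied.
A third above A in this key is C.
A fifth above A in this key is Eb.
A sixth above A in this key is F.
Together with the bass A, this spells F dominant seventh in first inversion.

A, C, Eb, F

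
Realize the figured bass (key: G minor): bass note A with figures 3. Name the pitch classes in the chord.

A, C, Eb

The written figures 3 are shorthand for 5/3: the 5 is implied.
A third above A in this key is C.
A fifth above A in this key is Eb.
Together with the bass A, this spells A diminished in root position.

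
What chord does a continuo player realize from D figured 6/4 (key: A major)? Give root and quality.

G# diminished

The figures 6/4 indicate a triad in second inversion.
In second inversion the root lies a fourth above the bass: a fourth above D in A major is G#.
The chord tones are D, G#, B, giving G# diminished.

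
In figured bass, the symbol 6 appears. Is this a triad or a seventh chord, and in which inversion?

triad, first inversion

6 is shorthand for 6/3.
Intervals of 6/3 above the bass form a triad; the bass is the third, so this is first inversion.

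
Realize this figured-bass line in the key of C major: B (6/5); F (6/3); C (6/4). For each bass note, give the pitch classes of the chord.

B (6/5/3): B, D, F, G.
F (6/3): F, A, D.
C (6/4): C, F, A.

B, D, F, G | F, A, D | C, F, A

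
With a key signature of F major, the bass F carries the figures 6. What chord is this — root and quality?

The figures 6 indicate a triad in first inversion.
In first inversion the root lies a sixth above the bass: a sixth above F in F major is D.
The chord tones are F, A, D, giving D minor.

D minor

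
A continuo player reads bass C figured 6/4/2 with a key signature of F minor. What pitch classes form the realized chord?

C, Db, F, Ab

A second above C in this key is Db.
A fourth above C in this key is F.
A sixth above C in this key is Ab.
Together with the bass C, this spells Db major seventh in third inversion.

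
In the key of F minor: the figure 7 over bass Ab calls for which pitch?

G

Counting 6 letter steps above Ab lands on G; in F minor, that letter is G.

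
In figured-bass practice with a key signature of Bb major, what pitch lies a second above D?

Eb

Counting 1 letter step above D lands on E; in Bb major, that letter is Eb.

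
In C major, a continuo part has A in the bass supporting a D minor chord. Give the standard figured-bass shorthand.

6/4

A is the fifth of D minor, so the chord is in second inversion.
A triad in second inversion is figured 6/4, conventionally abbreviated 6/4.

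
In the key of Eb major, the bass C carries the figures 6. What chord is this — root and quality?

The figures 6 indicate a triad in first inversion.
In first inversion the root lies a sixth above the bass: a sixth above C in Eb major is Ab.
The chord tones are C, Eb, Ab, giving Ab major.

Ab major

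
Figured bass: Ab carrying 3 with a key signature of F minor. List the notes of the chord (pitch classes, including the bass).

Ab, C, Eb

The written figures 3 are shorthand for 5/3: the 5 is implied.
A third above Ab in this key is C.
A fifth above Ab in this key is Eb.
Together with the bass Ab, this spells Ab major in root position.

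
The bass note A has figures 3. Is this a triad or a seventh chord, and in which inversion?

triad, root position

3 is shorthand for 5/3.
Intervals of 5/3 above the bass form a triad; the bass is the root, so this is root position.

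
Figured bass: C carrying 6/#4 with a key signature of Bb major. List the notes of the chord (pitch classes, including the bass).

C, F#, A

A fourth above C in this key is F, raised to F# by the sharp.
A sixth above C in this key is A.
Together with the bass C, this spells F# diminished in second inversion.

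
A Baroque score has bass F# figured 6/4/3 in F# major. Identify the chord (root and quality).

The figures 6/4/3 indicate a seventh chord in second inversion.
In second inversion the root lies a fourth above the bass: a fourth above F# in F# major is B.
The chord tones are F#, A#, B, D#, giving B major seventh.

B major seventh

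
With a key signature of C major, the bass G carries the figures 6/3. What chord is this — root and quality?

E minor

The figures 6/3 indicate a triad in first inversion.
In first inversion the root lies a sixth above the bass: a sixth above G in C major is E.
The chord tones are G, B, E, giving E minor.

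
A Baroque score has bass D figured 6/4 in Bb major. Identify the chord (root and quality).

The figures 6/4 indicate a triad in second inversion.
In second inversion the root lies a fourth above the bass: a fourth above D in Bb major is G.
The chord tones are D, G, Bb, giving G minor.

G minor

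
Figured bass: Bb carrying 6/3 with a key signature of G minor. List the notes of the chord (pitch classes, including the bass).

A third above Bb in this key is D.
A sixth above Bb in this key is G.
Together with the bass Bb, this spells G minor in first inversion.

Bb, D, G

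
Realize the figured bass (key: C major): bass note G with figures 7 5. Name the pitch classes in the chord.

G, B, D, F

The written figures 7 5 are shorthand for 7/5/3: the 3 is implied.
A third above G in this key is B.
A fifth above G in this key is D.
A seventh above G in this key is F.
Together with the bass G, this spells G dominant seventh in root position.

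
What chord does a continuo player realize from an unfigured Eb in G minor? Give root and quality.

Eb major

An unfigured bass indicates a triad in root position.
In root position the bass is the root, so the root is Eb.
The chord tones are Eb, G, Bb, giving Eb major.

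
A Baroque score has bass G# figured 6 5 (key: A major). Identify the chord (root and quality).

The figures 6 5 indicate a seventh chord in first inversion.
In first inversion the root lies a sixth above the bass: a sixth above G# in A major is E.
The chord tones are G#, B, D, E, giving E dominant seventh.

E dominant seventh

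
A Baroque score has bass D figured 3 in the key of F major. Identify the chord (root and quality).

The figures 3 indicate a triad in root position.
In root position the bass is the root, so the root is D.
The chord tones are D, F, A, giving D minor.

D minor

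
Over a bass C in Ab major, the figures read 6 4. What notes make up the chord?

C, F, Ab

A fourth above C in this key is F.
A sixth above C in this key is Ab.
Together with the bass C, this spells F minor in second inversion.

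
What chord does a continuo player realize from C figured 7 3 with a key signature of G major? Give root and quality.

The figures 7 3 indicate a seventh chord in root position.
In root position the bass is the root, so the root is C.
The chord tones are C, E, G, B, giving C major seventh.

C major seventh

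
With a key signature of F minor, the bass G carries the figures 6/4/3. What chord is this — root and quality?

C minor seventh

The figures 6/4/3 indicate a seventh chord in second inversion.
In second inversion the root lies a fourth above the bass: a fourth above G in F minor is C.
The chord tones are G, Bb, C, Eb, giving C minor seventh.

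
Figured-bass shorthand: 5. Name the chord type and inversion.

triad, root position

5 is shorthand for 5/3.
Intervals of 5/3 above the bass form a triad; the bass is the root, so this is root position.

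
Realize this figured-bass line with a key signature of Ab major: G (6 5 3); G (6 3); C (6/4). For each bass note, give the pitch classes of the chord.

G (6/5/3): G, Bb, Db, Eb.
G (6/3): G, Bb, Eb.
C (6/4): C, F, Ab.

G, Bb, Db, Eb | G, Bb, Eb | C, F, Ab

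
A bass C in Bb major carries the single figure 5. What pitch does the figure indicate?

Counting 4 letter steps above C lands on G; in Bb major, that letter is G.

G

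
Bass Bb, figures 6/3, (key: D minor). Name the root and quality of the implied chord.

The figures 6/3 indicate a triad in first inversion.
In first inversion the root lies a sixth above the bass: a sixth above Bb in D minor is G.
The chord tones are Bb, D, G, giving G minor.

G minor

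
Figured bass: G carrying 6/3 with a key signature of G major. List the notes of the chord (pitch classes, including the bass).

G, B, E

A third above G in this key is B.
A sixth above G in this key is E.
Together with the bass G, this spells E minor in first inversion.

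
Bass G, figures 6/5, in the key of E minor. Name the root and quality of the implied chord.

The figures 6/5 indicate a seventh chord in first inversion.
In first inversion the root lies a sixth above the bass: a sixth above G in E minor is E.
The chord tones are G, B, D, E, giving E minor seventh.

E minor seventh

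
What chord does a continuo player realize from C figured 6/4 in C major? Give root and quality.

F major

The figures 6/4 indicate a triad in second inversion.
In second inversion the root lies a fourth above the bass: a fourth above C in C major is F.
The chord tones are C, F, A, giving F major.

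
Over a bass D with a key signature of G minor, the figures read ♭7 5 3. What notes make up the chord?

D, F, A, Cb

A third above D in this key is F.
A fifth above D in this key is A.
A seventh above D in this key is C, lowered to Cb by the flat.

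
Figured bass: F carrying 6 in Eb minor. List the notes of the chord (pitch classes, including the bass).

F, Ab, Db

The written figures 6 are shorthand for 6/3: the 3 is implied.
A third above F in this key is Ab.
A sixth above F in this key is Db.
Together with the bass F, this spells Db major in first inversion.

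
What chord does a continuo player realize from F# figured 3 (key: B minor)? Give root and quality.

The figures 3 indicate a triad in root position.
In root position the bass is the root, so the root is F#.
The chord tones are F#, A, C#, giving F# minor.

F# minor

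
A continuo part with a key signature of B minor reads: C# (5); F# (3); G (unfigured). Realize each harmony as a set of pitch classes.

C# (5/3): C#, E, G.
F# (5/3): F#, A, C#.
G (5/3): G, B, D.

C#, E, G | F#, A, C# | G, B, D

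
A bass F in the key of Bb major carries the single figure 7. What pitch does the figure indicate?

Counting 6 letter steps above F lands on E; in Bb major, that letter is Eb.

Eb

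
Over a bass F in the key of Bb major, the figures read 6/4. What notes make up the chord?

A fourth above F in this key is Bb.
A sixth above F in this key is D.
Together with the bass F, this spells Bb major in second inversion.

F, Bb, D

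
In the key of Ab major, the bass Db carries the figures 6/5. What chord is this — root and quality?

Bb minor seventh

The figures 6/5 indicate a seventh chord in first inversion.
In first inversion the root lies a sixth above the bass: a sixth above Db in Ab major is Bb.
The chord tones are Db, F, Ab, Bb, giving Bb minor seventh.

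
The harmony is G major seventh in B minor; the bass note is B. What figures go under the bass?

B is the third of G major seventh, so the chord is in first inversion.
A seventh chord in first inversion is figured 6/5/3, conventionally abbreviated 6/5.

6/5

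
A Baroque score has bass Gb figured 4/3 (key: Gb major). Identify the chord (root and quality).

The figures 4/3 indicate a seventh chord in second inversion.
In second inversion the root lies a fourth above the bass: a fourth above Gb in Gb major is Cb.
The chord tones are Gb, Bb, Cb, Eb, giving Cb major seventh.

Cb major seventh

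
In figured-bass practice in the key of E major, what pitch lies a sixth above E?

C#

Counting 5 letter steps above E lands on C; in E major, that letter is C#.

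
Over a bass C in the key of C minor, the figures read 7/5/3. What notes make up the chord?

A third above C in this key is Eb.
A fifth above C in this key is G.
A seventh above C in this key is Bb.
Together with the bass C, this spells C minor seventh in root position.

C, Eb, G, Bb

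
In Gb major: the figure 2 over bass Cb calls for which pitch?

Db

Counting 1 letter step above Cb lands on D; in Gb major, that letter is Db.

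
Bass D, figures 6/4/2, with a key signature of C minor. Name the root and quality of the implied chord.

Eb major seventh

The figures 6/4/2 indicate a seventh chord in third inversion.
In third inversion the root lies a second above the bass: a second above D in C minor is Eb.
The chord tones are D, Eb, G, Bb, giving Eb major seventh.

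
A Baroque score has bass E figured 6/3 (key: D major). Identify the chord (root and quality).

The figures 6/3 indicate a triad in first inversion.
In first inversion the root lies a sixth above the bass: a sixth above E in D major is C#.
The chord tones are E, G, C#, giving C# diminished.

C# diminished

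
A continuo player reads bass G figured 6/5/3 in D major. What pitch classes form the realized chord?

A third above G in this key is B.
A fifth above G in this key is D.
A sixth above G in this key is E.
Together with the bass G, this spells E minor seventh in first inversion.

G, B, D, E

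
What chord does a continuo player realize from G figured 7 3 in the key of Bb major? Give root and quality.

The figures 7 3 indicate a seventh chord in root position.
In root position the bass is the root, so the root is G.
The chord tones are G, Bb, D, F, giving G minor seventh.

G minor seventh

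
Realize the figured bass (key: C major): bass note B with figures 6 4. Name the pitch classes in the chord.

A fourth above B in this key is E.
A sixth above B in this key is G.
Together with the bass B, this spells E minor in second inversion.

B, E, G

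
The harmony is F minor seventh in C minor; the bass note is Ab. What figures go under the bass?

Ab is the third of F minor seventh, so the chord is in first inversion.
A seventh chord in first inversion is figured 6/5/3, conventionally abbreviated 6/5.

6/5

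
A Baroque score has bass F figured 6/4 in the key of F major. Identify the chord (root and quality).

Bb major

The figures 6/4 indicate a triad in second inversion.
In second inversion the root lies a fourth above the bass: a fourth above F in F major is Bb.
The chord tones are F, Bb, D, giving Bb major.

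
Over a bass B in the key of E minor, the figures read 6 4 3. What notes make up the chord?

B, D, E, G

A third above B in this key is D.
A fourth above B in this key is E.
A sixth above B in this key is G.
Together with the bass B, this spells E minor seventh in second inversion.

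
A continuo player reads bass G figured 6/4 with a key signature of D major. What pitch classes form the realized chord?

G, C#, E

A fourth above G in this key is C#.
A sixth above G in this key is E.
Together with the bass G, this spells C# diminished in second inversion.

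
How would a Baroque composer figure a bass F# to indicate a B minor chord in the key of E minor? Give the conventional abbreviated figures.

F# is the fifth of B minor, so the chord is in second inversion.
A triad in second inversion is figured 6/4, conventionally abbreviated 6/4.

6/4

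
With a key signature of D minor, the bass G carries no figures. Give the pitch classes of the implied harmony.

G, Bb, D

An unfigured bass implies 5/3.
A third above G in this key is Bb.
A fifth above G in this key is D.
Together with the bass G, this spells G minor in root position.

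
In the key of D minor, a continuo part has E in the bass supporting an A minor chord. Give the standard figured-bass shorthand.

6/4

E is the fifth of A minor, so the chord is in second inversion.
A triad in second inversion is figured 6/4, conventionally abbreviated 6/4.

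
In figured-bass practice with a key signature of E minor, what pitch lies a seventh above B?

Counting 6 letter steps above B lands on A; in E minor, that letter is A.

A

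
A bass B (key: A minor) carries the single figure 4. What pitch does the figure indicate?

E

Counting 3 letter steps above B lands on E; in A minor, that letter is E.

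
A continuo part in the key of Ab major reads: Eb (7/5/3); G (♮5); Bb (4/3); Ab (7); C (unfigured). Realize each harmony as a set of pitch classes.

Eb, G, Bb, Db | G, Bb, D | Bb, Db, Eb, G | Ab, C, Eb, G | C, Eb, G

Eb (7/5/3): Eb, G, Bb, Db.
G (♮5/3): G, Bb, D.
Bb (6/4/3): Bb, Db, Eb, G.
Ab (7/5/3): Ab, C, Eb, G.
C (5/3): C, Eb, G.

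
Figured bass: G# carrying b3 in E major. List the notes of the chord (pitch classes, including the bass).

The written figures b3 are shorthand for 5/3: the 5 is implied.
A third above G# in this key is B, lowered to Bb by the flat.
A fifth above G# in this key is D#.

G#, Bb, D#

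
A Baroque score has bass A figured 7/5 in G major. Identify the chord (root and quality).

The figures 7/5 indicate a seventh chord in root position.
In root position the bass is the root, so the root is A.
The chord tones are A, C, E, G, giving A minor seventh.

A minor seventh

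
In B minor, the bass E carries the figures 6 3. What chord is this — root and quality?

C# diminished

The figures 6 3 indicate a triad in first inversion.
In first inversion the root lies a sixth above the bass: a sixth above E in B minor is C#.
The chord tones are E, G, C#, giving C# diminished.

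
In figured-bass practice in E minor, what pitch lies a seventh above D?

C

Counting 6 letter steps above D lands on C; in E minor, that letter is C.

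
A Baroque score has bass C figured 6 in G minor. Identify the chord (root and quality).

A diminished

The figures 6 indicate a triad in first inversion.
In first inversion the root lies a sixth above the bass: a sixth above C in G minor is A.
The chord tones are C, Eb, A, giving A diminished.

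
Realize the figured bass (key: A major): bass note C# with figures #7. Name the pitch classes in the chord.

C#, E, G#, B#

The written figures #7 are shorthand for 7/5/3: the 5/3 are implied.
A third above C# in this key is E.
A fifth above C# in this key is G#.
A seventh above C# in this key is B, raised to B# by the sharp.
Together with the bass C#, this spells C# minor-major seventh in root position.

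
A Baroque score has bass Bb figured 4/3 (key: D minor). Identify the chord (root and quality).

The figures 4/3 indicate a seventh chord in second inversion.
In second inversion the root lies a fourth above the bass: a fourth above Bb in D minor is E.
The chord tones are Bb, D, E, G, giving E half-diminished seventh.

E half-diminished seventh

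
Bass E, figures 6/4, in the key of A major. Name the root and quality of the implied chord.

The figures 6/4 indicate a triad in second inversion.
In second inversion the root lies a fourth above the bass: a fourth above E in A major is A.
The chord tones are E, A, C#, giving A major.

A major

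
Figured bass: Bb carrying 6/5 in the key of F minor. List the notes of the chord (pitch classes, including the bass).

Bb, Db, F, G

The written figures 6/5 are shorthand for 6/5/3: the 3 is implied.
A third above Bb in this key is Db.
A fifth above Bb in this key is F.
A sixth above Bb in this key is G.
Together with the bass Bb, this spells G half-diminished seventh in first inversion.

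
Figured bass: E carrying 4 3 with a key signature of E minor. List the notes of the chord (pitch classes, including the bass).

The written figures 4 3 are shorthand for 6/4/3: the 6 is implied.
A third above E in this key is G.
A fourth above E in this key is A.
A sixth above E in this key is C.
Together with the bass E, this spells A minor seventh in second inversion.

E, G, A, C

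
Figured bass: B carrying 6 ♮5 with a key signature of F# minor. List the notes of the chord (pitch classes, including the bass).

B, D, F, G#

The written figures 6 ♮5 are shorthand for 6/5/3: the 3 is implied.
A third above B in this key is D.
A fifth above B in this key is F#, made natural (F) by the ♮ figure.
A sixth above B in this key is G#.
Together with the bass B, this spells G# diminished seventh in first inversion.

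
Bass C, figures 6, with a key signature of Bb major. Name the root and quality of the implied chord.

A diminished

The figures 6 indicate a triad in first inversion.
In first inversion the root lies a sixth above the bass: a sixth above C in Bb major is A.
The chord tones are C, Eb, A, giving A diminished.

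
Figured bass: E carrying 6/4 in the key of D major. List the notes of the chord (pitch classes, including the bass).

A fourth above E in this key is A.
A sixth above E in this key is C#.
Together with the bass E, this spells A major in second inversion.

E, A, C#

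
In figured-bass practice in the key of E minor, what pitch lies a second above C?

D

Counting 1 letter step above C lands on D; in E minor, that letter is D.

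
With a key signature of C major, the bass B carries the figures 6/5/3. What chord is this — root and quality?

The figures 6/5/3 indicate a seventh chord in first inversion.
In first inversion the root lies a sixth above the bass: a sixth above B in C major is G.
The chord tones are B, D, F, G, giving G dominant seventh.

G dominant seventh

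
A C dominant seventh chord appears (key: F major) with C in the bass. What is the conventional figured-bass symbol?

C is the root of C dominant seventh, so the chord is in root position.
A seventh chord in root position is figured 7/5/3, conventionally abbreviated 7.

7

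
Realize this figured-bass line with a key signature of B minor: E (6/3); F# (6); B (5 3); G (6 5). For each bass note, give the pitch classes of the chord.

E, G, C# | F#, A, D | B, D, F# | G, B, D, E

E (6/3): E, G, C#.
F# (6/3): F#, A, D.
B (5/3): B, D, F#.
G (6/5/3): G, B, D, E.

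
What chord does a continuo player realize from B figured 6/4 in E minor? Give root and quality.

E minor

The figures 6/4 indicate a triad in second inversion.
In second inversion the root lies a fourth above the bass: a fourth above B in E minor is E.
The chord tones are B, E, G, giving E minor.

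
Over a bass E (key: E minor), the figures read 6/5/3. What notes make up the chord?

A third above E in this key is G.
A fifth above E in this key is B.
A sixth above E in this key is C.
Together with the bass E, this spells C major seventh in first inversion.

E, G, B, C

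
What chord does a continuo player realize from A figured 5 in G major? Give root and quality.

A minor

The figures 5 indicate a triad in root position.
In root position the bass is the root, so the root is A.
The chord tones are A, C, E, giving A minor.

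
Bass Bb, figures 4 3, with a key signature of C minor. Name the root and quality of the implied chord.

Eb major seventh

The figures 4 3 indicate a seventh chord in second inversion.
In second inversion the root lies a fourth above the bass: a fourth above Bb in C minor is Eb.
The chord tones are Bb, D, Eb, G, giving Eb major seventh.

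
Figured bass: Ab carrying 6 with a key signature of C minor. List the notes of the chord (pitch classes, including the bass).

The written figures 6 are shorthand for 6/3: the 3 is implied.
A third above Ab in this key is C.
A sixth above Ab in this key is F.
Together with the bass Ab, this spells F minor in first inversion.

Ab, C, F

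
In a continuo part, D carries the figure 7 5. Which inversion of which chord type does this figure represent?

seventh chord, root position

7 5 is shorthand for 7/5/3.
Intervals of 7/5/3 above the bass form a seventh chord; the bass is the root, so this is root position.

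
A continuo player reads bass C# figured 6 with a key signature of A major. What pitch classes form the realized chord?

The written figures 6 are shorthand for 6/3: the 3 is implied.
A third above C# in this key is E.
A sixth above C# in this key is A.
Together with the bass C#, this spells A major in first inversion.

C#, E, A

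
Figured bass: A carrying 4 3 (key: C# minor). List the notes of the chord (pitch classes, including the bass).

A, C#, D#, F#

The written figures 4 3 are shorthand for 6/4/3: the 6 is implied.
A third above A in this key is C#.
A fourth above A in this key is D#.
A sixth above A in this key is F#.
Together with the bass A, this spells D# half-diminished seventh in second inversion.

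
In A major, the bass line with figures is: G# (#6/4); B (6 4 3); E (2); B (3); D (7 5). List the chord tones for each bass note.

G# (#6/4): G#, C#, E#.
B (6/4/3): B, D, E, G#.
E (6/4/2): E, F#, A, C#.
B (5/3): B, D, F#.
D (7/5/3): D, F#, A, C#.

G#, C#, E# | B, D, E, G# | E, F#, A, C# | B, D, F# | D, F#, A, C#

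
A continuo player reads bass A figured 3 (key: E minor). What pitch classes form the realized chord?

The written figures 3 are shorthand for 5/3: the 5 is implied.
A third above A in this key is C.
A fifth above A in this key is E.
Together with the bass A, this spells A minor in root position.

A, C, E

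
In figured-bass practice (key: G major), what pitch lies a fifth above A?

Counting 4 letter steps above A lands on E; in G major, that letter is E.

E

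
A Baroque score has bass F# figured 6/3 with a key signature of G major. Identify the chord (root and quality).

D major

The figures 6/3 indicate a triad in first inversion.
In first inversion the root lies a sixth above the bass: a sixth above F# in G major is D.
The chord tones are F#, A, D, giving D major.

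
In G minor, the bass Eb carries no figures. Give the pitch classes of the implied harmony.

An unfigured bass implies 5/3.
A third above Eb in this key is G.
A fifth above Eb in this key is Bb.
Together with the bass Eb, this spells Eb major in root position.

Eb, G, Bb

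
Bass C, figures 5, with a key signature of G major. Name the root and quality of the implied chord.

C major

The figures 5 indicate a triad in root position.
In root position the bass is the root, so the root is C.
The chord tones are C, E, G, giving C major.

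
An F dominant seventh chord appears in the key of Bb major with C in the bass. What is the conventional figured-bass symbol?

C is the fifth of F dominant seventh, so the chord is in second inversion.
A seventh chord in second inversion is figured 6/4/3, conventionally abbreviated 4/3.

4/3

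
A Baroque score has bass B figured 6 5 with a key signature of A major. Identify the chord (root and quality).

G# half-diminished seventh

The figures 6 5 indicate a seventh chord in first inversion.
In first inversion the root lies a sixth above the bass: a sixth above B in A major is G#.
The chord tones are B, D, F#, G#, giving G# half-diminished seventh.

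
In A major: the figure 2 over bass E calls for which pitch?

F#

Counting 1 letter step above E lands on F; in A major, that letter is F#.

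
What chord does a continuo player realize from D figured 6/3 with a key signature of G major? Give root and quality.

The figures 6/3 indicate a triad in first inversion.
In first inversion the root lies a sixth above the bass: a sixth above D in G major is B.
The chord tones are D, F#, B, giving B minor.

B minor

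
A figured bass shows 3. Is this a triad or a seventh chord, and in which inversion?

triad, root position

3 is shorthand for 5/3.
Intervals of 5/3 above the bass form a triad; the bass is the root, so this is root position.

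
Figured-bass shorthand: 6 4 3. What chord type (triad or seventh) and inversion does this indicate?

Intervals of 6/4/3 above the bass form a seventh chord; the bass is the fifth, so this is second inversion.

seventh chord, second inversion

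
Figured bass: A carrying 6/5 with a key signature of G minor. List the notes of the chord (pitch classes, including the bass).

A, C, Eb, F

The written figures 6/5 are shorthand for 6/5/3: the 3 is implied.
A third above A in this key is C.
A fifth above A in this key is Eb.
A sixth above A in this key is F.
Together with the bass A, this spells F dominant seventh in first inversion.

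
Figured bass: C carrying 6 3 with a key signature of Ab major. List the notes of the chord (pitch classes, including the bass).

C, Eb, Ab

A third above C in this key is Eb.
A sixth above C in this key is Ab.
Together with the bass C, this spells Ab major in first inversion.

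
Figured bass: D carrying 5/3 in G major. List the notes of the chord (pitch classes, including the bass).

D, F#, A

A third above D in this key is F#.
A fifth above D in this key is A.
Together with the bass D, this spells D major in root position.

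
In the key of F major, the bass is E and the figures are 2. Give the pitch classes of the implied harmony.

E, F, A, C

The written figures 2 are shorthand for 6/4/2: the 6/4 are implied.
A second above E in this key is F.
A fourth above E in this key is A.
A sixth above E in this key is C.
Together with the bass E, this spells F major seventh in third inversion.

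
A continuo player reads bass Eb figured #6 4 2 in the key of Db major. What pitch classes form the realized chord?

Eb, F, Ab, C#

A second above Eb in this key is F.
A fourth above Eb in this key is Ab.
A sixth above Eb in this key is C, raised to C# by the sharp.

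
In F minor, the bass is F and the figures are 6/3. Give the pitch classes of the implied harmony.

F, Ab, Db

A third above F in this key is Ab.
A sixth above F in this key is Db.
Together with the bass F, this spells Db major in first inversion.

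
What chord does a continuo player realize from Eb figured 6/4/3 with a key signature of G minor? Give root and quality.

A half-diminished seventh

The figures 6/4/3 indicate a seventh chord in second inversion.
In second inversion the root lies a fourth above the bass: a fourth above Eb in G minor is A.
The chord tones are Eb, G, A, C, giving A half-diminished seventh.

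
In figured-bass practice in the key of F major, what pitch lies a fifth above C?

Counting 4 letter steps above C lands on G; in F major, that letter is G.

G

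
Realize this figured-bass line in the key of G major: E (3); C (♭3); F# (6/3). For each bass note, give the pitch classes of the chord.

E, G, B | C, Eb, G | F#, A, D

E (5/3): E, G, B.
C (5/b3): C, Eb, G.
F# (6/3): F#, A, D.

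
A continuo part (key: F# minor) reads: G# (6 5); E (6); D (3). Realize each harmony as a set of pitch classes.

G# (6/5/3): G#, B, D, E.
E (6/3): E, G#, C#.
D (5/3): D, F#, A.

G#, B, D, E | E, G#, C# | D, F#, A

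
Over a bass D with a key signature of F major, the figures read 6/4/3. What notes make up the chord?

D, F, G, Bb

A third above D in this key is F.
A fourth above D in this key is G.
A sixth above D in this key is Bb.
Together with the bass D, this spells G minor seventh in second inversion.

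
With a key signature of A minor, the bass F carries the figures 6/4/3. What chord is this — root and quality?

The figures 6/4/3 indicate a seventh chord in second inversion.
In second inversion the root lies a fourth above the bass: a fourth above F in A minor is B.
The chord tones are F, A, B, D, giving B half-diminished seventh.

B half-diminished seventh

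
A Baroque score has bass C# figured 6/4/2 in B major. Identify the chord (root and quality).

D# minor seventh

The figures 6/4/2 indicate a seventh chord in third inversion.
In third inversion the root lies a second above the bass: a second above C# in B major is D#.
The chord tones are C#, D#, F#, A#, giving D# minor seventh.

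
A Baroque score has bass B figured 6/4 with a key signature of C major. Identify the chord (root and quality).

The figures 6/4 indicate a triad in second inversion.
In second inversion the root lies a fourth above the bass: a fourth above B in C major is E.
The chord tones are B, E, G, giving E minor.

E minor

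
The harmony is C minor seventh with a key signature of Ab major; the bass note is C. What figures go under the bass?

7

C is the root of C minor seventh, so the chord is in root position.
A seventh chord in root position is figured 7/5/3, conventionally abbreviated 7.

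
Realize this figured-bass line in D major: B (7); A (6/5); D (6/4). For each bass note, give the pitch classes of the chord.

B, D, F#, A | A, C#, E, F# | D, G, B

B (7/5/3): B, D, F#, A.
A (6/5/3): A, C#, E, F#.
D (6/4): D, G, B.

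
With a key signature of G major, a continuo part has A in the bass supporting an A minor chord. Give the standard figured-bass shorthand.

no figures

A is the root of A minor, so the chord is in root position.
A triad in root position is figured 5/3, conventionally abbreviated (no figures — root-position triad).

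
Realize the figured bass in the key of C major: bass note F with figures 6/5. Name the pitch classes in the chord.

F, A, C, D

The written figures 6/5 are shorthand for 6/5/3: the 3 is implied.
A third above F in this key is A.
A fifth above F in this key is C.
A sixth above F in this key is D.
Together with the bass F, this spells D minor seventh in first inversion.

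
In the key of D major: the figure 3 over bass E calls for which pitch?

Counting 2 letter steps above E lands on G; in D major, that letter is G.

G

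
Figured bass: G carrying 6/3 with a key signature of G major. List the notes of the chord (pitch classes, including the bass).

A third above G in this key is B.
A sixth above G in this key is E.
Together with the bass G, this spells E minor in first inversion.

G, B, E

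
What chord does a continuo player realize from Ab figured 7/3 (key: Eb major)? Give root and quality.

The figures 7/3 indicate a seventh chord in root position.
In root position the bass is the root, so the root is Ab.
The chord tones are Ab, C, Eb, G, giving Ab major seventh.

Ab major seventh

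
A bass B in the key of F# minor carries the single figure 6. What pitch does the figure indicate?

Counting 5 letter steps above B lands on G; in F# minor, that letter is G#.

G#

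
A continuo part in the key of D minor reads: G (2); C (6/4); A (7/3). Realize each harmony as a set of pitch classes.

G (6/4/2): G, A, C, E.
C (6/4): C, F, A.
A (7/5/3): A, C, E, G.

G, A, C, E | C, F, A | A, C, E, G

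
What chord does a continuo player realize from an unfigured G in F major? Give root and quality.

An unfigured bass indicates a triad in root position.
In root position the bass is the root, so the root is G.
The chord tones are G, Bb, D, giving G minor.

G minor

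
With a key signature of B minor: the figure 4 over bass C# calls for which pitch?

Counting 3 letter steps above C# lands on F; in B minor, that letter is F#.

F#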